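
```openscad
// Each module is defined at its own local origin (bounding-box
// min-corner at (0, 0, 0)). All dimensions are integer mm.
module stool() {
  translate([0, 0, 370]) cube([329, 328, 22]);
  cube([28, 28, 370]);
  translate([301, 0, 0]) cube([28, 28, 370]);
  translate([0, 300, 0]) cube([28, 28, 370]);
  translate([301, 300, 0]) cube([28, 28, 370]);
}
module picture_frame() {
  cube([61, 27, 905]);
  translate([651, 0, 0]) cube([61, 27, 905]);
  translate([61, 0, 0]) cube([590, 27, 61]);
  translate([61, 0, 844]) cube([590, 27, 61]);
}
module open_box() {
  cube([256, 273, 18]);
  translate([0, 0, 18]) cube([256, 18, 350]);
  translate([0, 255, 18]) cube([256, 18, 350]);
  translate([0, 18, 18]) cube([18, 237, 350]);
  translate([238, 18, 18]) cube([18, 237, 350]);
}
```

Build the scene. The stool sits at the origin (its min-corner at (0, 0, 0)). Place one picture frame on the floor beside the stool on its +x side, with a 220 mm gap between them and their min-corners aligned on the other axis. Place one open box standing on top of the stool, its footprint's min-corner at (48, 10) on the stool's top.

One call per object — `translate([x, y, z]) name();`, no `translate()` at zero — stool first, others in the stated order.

stool();
translate([549, 0, 0]) picture_frame();
translate([48, 10, 392]) open_box();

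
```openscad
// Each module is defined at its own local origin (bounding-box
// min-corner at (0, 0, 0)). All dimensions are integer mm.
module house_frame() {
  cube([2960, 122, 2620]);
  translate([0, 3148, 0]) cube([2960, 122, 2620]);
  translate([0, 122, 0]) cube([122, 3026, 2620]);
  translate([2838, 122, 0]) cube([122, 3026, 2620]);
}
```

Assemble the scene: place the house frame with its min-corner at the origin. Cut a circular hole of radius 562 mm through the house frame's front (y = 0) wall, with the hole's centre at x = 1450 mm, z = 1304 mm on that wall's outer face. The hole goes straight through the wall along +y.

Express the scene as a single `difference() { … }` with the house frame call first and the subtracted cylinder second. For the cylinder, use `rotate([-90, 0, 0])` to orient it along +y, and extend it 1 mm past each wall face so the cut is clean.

difference() {
  house_frame();
  translate([1450, -1, 1304]) rotate([-90, 0, 0]) cylinder(h = 124, r = 562);
}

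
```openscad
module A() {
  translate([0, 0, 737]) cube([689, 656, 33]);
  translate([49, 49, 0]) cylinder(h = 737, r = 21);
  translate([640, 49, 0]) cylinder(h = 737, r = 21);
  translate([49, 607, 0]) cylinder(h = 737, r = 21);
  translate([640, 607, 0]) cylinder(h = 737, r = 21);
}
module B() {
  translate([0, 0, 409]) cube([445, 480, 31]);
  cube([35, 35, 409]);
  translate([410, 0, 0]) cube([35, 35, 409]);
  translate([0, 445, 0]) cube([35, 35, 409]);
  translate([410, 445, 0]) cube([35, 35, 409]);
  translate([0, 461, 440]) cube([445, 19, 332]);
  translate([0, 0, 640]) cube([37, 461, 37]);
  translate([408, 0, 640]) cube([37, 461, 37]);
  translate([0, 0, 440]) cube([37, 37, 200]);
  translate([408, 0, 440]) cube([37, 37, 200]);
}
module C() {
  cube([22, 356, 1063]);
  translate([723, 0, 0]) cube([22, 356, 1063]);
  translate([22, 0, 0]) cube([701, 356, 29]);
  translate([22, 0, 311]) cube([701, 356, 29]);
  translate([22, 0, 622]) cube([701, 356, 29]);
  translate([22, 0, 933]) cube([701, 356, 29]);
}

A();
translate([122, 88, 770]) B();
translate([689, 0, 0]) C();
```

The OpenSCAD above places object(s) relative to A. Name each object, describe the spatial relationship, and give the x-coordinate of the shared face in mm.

A is a table. B is a chair. C is a bookshelf. The chair is on top of the table, centred. The bookshelf is against the table's +x side, with their −y faces flush. The x-coordinate of the shared face is 689 mm.

The table's +x face and the bookshelf's −x face are both at x = 689 mm.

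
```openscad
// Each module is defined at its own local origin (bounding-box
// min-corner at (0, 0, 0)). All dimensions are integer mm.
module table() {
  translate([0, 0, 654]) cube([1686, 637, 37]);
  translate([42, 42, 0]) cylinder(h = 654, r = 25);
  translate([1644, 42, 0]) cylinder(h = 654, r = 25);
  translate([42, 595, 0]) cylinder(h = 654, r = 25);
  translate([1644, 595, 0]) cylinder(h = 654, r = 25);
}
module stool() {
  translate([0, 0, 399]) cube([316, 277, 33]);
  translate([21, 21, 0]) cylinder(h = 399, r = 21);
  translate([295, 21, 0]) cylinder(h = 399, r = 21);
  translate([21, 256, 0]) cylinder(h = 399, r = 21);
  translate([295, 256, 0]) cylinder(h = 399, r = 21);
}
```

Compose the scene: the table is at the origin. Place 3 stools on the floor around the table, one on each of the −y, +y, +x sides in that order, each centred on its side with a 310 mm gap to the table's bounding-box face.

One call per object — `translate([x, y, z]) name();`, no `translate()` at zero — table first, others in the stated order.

table();
translate([685, -587, 0]) stool();
translate([685, 947, 0]) stool();
translate([1996, 180, 0]) stool();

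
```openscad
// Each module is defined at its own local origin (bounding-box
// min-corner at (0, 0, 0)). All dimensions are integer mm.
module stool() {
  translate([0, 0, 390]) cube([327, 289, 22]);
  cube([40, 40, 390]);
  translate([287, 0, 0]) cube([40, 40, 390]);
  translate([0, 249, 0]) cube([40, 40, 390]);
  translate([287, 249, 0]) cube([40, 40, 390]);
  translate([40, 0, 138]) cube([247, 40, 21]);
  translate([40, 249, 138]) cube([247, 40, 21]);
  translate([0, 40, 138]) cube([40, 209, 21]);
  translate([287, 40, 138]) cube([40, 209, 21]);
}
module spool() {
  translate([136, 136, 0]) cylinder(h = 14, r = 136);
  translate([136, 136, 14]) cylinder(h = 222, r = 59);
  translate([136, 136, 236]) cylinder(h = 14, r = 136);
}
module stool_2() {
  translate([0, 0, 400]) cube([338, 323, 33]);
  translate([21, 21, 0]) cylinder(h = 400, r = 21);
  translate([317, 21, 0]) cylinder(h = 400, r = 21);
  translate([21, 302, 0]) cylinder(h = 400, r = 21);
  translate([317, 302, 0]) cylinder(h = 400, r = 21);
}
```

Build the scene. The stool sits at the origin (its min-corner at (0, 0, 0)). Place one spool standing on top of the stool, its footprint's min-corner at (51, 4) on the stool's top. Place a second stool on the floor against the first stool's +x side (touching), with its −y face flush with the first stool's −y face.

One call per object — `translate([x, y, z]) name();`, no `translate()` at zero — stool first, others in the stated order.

stool();
translate([51, 4, 412]) spool();
translate([327, 0, 0]) stool_2();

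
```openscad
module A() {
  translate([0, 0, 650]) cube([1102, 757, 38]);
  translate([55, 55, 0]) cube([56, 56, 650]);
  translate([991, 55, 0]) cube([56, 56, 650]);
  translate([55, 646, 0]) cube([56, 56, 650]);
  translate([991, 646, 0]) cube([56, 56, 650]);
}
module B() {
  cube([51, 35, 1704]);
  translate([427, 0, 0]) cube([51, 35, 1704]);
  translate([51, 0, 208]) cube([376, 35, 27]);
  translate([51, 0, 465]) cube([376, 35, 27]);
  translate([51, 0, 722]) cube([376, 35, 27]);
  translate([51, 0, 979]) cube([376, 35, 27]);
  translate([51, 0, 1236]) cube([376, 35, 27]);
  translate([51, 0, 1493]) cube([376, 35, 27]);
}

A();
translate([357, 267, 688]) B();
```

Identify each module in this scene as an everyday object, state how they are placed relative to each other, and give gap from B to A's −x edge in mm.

The ladder's min-x is at 357; the table's min-x is 0; gap = 357 mm.

A is a table. B is a ladder. The ladder is on top of the table. The gap from the ladder to the table's −x edge is 357 mm.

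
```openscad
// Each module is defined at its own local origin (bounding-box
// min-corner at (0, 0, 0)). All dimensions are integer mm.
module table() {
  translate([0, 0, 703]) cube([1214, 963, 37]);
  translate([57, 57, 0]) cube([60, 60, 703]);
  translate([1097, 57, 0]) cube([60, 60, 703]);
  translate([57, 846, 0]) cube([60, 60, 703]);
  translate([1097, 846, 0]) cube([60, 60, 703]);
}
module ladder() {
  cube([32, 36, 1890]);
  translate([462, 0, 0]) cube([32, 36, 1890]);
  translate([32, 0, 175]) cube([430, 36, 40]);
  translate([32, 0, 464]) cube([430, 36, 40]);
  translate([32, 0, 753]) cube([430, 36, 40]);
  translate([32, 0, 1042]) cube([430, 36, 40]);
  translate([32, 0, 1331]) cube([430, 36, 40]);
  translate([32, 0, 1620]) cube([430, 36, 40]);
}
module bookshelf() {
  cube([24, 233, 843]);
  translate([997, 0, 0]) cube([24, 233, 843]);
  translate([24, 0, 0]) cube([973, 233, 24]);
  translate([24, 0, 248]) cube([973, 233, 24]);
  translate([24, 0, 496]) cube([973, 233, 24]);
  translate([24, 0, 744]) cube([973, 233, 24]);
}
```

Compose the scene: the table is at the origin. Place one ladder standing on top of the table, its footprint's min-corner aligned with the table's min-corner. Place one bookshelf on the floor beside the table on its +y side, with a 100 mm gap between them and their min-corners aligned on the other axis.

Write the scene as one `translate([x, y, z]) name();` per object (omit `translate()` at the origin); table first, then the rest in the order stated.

table();
translate([0, 0, 740]) ladder();
translate([0, 1063, 0]) bookshelf();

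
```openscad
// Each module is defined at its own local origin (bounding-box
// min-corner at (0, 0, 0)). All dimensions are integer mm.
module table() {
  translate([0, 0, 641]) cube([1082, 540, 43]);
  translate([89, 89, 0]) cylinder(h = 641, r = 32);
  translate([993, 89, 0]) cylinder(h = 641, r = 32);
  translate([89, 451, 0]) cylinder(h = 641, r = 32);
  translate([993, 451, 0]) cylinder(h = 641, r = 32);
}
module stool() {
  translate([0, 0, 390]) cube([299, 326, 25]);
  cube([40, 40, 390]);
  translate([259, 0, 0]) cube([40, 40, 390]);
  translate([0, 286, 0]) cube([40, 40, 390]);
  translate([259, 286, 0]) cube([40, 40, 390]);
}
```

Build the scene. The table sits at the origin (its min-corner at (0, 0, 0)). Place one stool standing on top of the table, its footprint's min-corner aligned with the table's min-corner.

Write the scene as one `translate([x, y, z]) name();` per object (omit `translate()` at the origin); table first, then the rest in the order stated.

table();
translate([0, 0, 684]) stool();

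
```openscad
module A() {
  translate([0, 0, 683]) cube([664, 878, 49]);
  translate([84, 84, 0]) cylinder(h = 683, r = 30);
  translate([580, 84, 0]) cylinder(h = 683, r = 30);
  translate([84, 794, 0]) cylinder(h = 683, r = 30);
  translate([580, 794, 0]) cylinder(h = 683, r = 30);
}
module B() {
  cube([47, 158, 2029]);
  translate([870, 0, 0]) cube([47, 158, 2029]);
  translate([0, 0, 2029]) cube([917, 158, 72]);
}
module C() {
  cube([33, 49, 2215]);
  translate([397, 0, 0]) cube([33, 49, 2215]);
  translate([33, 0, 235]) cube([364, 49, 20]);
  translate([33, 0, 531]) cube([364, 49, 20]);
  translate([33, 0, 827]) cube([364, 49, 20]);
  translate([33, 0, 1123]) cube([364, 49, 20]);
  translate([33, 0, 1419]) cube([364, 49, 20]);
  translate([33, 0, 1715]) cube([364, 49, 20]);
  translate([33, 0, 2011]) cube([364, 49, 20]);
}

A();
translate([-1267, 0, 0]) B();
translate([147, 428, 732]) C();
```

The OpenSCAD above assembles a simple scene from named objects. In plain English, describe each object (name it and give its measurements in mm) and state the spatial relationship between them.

A is a rectangular dining table. The top is 664×878×49 mm with its upper surface at z = 732 mm. It stands on four round legs of 60 mm diameter, each leg's bounding box inset 54 mm from the nearest pair of top edges, running from the floor to the underside of the top.

B is a door frame. The clear opening is 823 mm wide and 2029 mm high. Two 47 mm wide jambs, 158 mm deep, stand either side of the opening from the floor to the top of the opening. A 72 mm thick head sits across the top of both jambs, spanning the full outside width of the frame.

C is a straight ladder. Two 33×49 mm vertical rails, 2215 mm tall, stand 430 mm apart (outside-to-outside) with their front faces coplanar on the −y side. 7 rungs, each 49 mm deep and 20 mm tall, span between the inner faces of the rails, front faces flush with the rails. The lowest rung's underside is at z = 235 mm and rungs are spaced 296 mm apart (underside to underside).

The door frame is on the floor beside the table on its −x side. The ladder is on top of the table.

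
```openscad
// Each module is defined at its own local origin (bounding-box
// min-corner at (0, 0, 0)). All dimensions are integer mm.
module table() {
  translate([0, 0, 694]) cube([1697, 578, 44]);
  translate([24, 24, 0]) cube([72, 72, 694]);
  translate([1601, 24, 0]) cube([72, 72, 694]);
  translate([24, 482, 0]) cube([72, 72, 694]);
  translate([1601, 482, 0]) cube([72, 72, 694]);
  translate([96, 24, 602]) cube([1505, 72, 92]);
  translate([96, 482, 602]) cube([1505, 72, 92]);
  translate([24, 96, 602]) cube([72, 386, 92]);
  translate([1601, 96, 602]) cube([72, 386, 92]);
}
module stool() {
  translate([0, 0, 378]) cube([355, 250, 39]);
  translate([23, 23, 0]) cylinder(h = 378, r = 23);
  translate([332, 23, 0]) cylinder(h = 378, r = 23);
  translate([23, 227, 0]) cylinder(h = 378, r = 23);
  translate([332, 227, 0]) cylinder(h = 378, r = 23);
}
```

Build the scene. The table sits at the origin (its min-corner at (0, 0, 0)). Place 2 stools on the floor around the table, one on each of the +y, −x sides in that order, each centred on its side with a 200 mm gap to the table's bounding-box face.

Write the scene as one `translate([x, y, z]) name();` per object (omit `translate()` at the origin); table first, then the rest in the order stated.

table();
translate([671, 778, 0]) stool();
translate([-555, 164, 0]) stool();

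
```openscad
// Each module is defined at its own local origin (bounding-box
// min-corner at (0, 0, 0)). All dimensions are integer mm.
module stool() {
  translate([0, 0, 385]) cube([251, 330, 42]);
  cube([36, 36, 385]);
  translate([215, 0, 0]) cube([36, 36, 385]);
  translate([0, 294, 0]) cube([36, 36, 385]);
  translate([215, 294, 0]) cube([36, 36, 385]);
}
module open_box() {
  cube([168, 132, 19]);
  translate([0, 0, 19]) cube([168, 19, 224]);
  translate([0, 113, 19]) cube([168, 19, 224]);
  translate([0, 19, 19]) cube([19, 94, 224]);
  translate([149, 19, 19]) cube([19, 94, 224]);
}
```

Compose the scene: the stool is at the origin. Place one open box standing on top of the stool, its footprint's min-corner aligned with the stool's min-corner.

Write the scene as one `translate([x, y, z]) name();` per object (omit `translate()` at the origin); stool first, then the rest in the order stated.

stool();
translate([0, 0, 427]) open_box();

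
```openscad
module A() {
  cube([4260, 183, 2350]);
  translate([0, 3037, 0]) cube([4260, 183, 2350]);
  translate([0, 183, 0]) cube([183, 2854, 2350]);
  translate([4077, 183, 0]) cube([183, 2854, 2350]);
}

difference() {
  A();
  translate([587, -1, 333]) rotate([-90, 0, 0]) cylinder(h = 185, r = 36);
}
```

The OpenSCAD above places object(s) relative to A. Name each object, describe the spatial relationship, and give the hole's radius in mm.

The subtracted cylinder has r = 36 mm.

A is a house frame. The house frame has a circular hole through its front wall. The hole's radius is 36 mm.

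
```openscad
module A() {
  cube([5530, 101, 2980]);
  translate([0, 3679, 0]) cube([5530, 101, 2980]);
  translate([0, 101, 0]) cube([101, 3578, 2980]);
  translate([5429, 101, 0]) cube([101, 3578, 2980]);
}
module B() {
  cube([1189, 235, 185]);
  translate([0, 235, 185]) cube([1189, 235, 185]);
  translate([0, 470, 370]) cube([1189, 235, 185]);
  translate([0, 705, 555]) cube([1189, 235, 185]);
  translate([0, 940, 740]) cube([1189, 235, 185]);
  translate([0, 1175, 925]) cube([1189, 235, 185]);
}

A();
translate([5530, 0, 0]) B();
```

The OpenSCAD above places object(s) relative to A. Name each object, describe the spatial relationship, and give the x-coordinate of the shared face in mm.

A is a house frame. B is a staircase. The staircase is against the house frame's +x side, with their −y faces flush. The x-coordinate of the shared face is 5530 mm.

The house frame's +x face and the staircase's −x face are both at x = 5530 mm.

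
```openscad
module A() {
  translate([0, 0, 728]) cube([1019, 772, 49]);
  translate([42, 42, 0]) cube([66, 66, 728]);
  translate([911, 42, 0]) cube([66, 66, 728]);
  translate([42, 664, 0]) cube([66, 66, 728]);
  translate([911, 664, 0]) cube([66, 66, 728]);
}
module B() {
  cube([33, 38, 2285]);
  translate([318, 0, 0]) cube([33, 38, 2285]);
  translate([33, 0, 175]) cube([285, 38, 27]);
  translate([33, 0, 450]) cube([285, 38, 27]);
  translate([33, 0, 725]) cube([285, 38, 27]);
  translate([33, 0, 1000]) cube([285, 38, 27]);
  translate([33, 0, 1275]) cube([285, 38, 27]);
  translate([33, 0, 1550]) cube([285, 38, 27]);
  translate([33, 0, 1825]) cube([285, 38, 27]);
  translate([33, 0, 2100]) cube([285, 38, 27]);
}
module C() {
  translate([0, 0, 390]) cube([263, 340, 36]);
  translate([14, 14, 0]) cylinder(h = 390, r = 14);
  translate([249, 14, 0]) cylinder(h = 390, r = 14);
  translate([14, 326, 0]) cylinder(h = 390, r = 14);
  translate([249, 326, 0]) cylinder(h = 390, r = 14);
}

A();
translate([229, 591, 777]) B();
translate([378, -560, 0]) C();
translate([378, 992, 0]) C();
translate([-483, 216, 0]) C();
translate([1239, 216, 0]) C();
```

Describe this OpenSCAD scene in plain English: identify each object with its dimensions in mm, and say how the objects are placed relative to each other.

A is a rectangular dining table. The top is 1019×772×49 mm with its upper surface at z = 777 mm. It stands on four 66×66 mm square legs, each inset 42 mm from the nearest pair of top edges, running from the floor to the underside of the top.

B is a wooden ladder with two side rails of 33×38 mm section and 2285 mm height, set 351 mm apart overall. Between them run 8 rectangular rungs (38 mm deep, 27 mm thick), front faces flush with the rails' −y face. The bottom of the first rung is 175 mm above the floor and each subsequent rung is 275 mm higher than the one below.

C is a four-legged stool. The seat is a 263×340×36 mm slab whose top surface is at z = 426 mm; four round legs, each 28 mm in diameter, run from the floor (z = 0) to the underside of the seat, each leg's axis is inset half a diameter from the nearest pair of seat edges (so the leg's bounding box is flush with the corner).

The ladder is on top of the table. Four stools sit around the table at the −y, +y, −x, +x sides.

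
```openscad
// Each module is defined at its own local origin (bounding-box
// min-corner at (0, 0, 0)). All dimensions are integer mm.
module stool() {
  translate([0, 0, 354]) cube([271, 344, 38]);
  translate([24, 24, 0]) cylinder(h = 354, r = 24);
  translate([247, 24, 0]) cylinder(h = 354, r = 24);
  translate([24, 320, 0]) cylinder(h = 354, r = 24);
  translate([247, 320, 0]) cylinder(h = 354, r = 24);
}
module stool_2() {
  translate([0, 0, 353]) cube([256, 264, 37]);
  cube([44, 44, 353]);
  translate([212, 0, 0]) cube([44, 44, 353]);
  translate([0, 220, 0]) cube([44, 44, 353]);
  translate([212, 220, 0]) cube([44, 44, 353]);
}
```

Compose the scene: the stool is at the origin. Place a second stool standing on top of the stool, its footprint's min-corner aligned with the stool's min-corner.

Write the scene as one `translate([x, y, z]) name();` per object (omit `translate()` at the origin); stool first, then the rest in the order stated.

stool();
translate([0, 0, 392]) stool_2();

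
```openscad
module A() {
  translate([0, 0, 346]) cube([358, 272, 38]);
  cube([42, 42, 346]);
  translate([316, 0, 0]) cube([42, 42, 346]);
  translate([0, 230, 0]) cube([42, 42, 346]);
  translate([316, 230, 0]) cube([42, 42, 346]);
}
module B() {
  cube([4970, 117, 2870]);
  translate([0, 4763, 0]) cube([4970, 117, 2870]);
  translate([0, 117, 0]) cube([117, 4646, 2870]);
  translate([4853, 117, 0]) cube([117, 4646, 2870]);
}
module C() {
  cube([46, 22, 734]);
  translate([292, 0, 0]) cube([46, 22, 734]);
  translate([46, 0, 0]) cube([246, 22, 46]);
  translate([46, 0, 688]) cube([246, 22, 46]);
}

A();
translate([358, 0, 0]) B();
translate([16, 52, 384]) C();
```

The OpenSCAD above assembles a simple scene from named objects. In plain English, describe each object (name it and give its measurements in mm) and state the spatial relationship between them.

A is a four-legged stool. The seat is 358×272 mm, 38 mm thick, top at z = 384 mm. It stands on four square legs, each 42×42 mm in cross-section, from z = 0 to the seat underside, each flush with a corner of the seat.

B is a box-shaped house frame (walls only): outside footprint 4970×4880 mm, wall height 2870 mm, wall thickness 117 mm. The two y-facing walls run the full x-width; the two x-facing walls fit between the inner faces of the y-facing walls.

C is a picture frame with a 246×642 mm rectangular opening (x by z) and a uniform 46 mm border on every side. Frame depth is 22 mm along y. It is built from two vertical stiles running the full outside height and two horizontal rails spanning the gap between the stiles.

The house frame is against the stool's +x side, with their −y faces flush. The picture frame is on top of the stool.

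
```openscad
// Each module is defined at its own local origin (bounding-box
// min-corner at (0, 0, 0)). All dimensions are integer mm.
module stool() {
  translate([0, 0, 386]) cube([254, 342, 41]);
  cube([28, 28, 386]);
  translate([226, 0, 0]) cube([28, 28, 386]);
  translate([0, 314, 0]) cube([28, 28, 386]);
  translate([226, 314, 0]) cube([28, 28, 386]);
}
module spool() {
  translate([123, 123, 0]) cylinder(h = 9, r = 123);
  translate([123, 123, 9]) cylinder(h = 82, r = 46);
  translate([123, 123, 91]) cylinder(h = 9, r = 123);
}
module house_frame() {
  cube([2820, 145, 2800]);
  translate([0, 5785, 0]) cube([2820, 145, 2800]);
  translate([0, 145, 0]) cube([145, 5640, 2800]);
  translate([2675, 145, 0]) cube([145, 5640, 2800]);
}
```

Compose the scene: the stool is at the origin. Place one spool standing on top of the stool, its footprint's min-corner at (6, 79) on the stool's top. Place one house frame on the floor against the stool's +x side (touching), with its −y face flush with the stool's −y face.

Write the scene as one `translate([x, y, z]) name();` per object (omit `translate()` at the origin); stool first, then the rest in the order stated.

stool();
translate([6, 79, 427]) spool();
translate([254, 0, 0]) house_frame();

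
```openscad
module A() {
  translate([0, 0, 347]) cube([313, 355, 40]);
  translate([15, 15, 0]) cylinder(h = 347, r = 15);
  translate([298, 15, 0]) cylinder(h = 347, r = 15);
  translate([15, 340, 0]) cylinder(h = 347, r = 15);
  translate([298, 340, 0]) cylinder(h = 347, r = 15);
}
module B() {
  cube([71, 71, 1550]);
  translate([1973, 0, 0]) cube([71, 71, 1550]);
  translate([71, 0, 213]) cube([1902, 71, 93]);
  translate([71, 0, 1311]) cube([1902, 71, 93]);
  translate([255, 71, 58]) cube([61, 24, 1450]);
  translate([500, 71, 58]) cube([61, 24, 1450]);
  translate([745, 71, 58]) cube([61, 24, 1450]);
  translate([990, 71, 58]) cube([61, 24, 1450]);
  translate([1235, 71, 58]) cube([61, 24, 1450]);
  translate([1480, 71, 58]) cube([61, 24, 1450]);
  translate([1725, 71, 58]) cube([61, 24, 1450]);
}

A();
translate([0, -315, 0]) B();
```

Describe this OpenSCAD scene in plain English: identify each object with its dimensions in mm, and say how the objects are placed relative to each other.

A is a simple wooden stool: a rectangular seat 313 mm (x) by 355 mm (y), 40 mm thick, top face at z = 387 mm, on four round legs, each 30 mm in diameter. The legs rest on z = 0, each leg's axis is inset half a diameter from the nearest pair of seat edges (so the leg's bounding box is flush with the corner).

B is a fence section. Two 71×71 mm posts, 1550 mm tall, stand on the floor with a clear span of 1902 mm between their inner faces. Two horizontal rails of 71×93 mm section span the gap between the posts with their undersides at z = 213 mm and z = 1311 mm, flush with the posts' −y face. 7 pickets, each 61 mm wide, 24 mm thick and 1450 mm tall, are fixed to the +y face of the rails with their bottoms at z = 58 mm, evenly spaced across the span with equal gaps (rounded down to the nearest mm) at the −x end and between each pair — any rounding remainder accumulates at the +x end.

The fence section is on the floor beside the stool on its −y side.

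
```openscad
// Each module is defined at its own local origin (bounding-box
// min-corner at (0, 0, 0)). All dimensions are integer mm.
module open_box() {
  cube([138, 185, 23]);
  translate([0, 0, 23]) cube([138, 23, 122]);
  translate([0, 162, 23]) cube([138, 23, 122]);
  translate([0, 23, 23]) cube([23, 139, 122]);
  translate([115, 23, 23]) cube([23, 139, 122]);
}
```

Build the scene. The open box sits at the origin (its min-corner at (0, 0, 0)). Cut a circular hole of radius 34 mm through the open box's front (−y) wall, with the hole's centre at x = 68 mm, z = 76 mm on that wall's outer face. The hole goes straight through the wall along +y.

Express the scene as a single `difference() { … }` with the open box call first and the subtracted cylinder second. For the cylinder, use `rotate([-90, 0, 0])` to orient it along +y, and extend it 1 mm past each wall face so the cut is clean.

difference() {
  open_box();
  translate([68, -1, 76]) rotate([-90, 0, 0]) cylinder(h = 25, r = 34);
}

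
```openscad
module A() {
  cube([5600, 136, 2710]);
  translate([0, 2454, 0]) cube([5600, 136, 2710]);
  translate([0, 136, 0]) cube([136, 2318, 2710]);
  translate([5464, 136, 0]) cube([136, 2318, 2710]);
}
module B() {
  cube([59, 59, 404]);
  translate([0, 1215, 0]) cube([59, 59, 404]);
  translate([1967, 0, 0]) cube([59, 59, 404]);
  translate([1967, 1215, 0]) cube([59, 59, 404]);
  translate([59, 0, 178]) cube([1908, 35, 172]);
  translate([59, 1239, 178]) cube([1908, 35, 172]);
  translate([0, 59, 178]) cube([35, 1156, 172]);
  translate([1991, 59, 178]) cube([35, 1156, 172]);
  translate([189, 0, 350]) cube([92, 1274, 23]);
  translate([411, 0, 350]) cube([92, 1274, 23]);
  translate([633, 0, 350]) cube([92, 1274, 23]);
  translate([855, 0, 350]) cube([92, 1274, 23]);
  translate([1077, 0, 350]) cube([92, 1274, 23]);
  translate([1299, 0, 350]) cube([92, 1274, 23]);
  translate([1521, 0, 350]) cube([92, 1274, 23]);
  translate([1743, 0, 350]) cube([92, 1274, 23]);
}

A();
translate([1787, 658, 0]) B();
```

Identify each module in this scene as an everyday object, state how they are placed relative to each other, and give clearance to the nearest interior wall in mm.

A is a house frame. B is a bed frame. The bed frame sits inside the house frame, centred. The clearance to the nearest interior wall is 522 mm.

Clearances: x = 1651, y = 522; minimum 522 mm.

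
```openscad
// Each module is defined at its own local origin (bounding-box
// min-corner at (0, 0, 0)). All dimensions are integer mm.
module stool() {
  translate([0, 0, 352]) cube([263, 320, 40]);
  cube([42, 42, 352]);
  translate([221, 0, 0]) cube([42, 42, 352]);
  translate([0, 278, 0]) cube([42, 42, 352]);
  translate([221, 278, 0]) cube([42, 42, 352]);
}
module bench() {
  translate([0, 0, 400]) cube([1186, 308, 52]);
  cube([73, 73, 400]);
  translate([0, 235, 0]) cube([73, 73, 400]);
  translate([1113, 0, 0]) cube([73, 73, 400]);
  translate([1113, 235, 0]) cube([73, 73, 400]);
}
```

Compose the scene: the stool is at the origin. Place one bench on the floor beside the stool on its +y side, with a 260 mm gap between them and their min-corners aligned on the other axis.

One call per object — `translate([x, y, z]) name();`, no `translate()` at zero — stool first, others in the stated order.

stool();
translate([0, 580, 0]) bench();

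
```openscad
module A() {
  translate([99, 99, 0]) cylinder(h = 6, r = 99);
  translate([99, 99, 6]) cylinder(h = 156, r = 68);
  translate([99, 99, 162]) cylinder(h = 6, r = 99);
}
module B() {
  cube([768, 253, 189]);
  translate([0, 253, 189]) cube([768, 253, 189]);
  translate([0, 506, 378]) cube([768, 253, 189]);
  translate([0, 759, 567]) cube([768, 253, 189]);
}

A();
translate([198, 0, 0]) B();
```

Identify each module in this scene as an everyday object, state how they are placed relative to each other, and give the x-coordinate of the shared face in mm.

A is a spool. B is a staircase. The staircase is against the spool's +x side, with their −y faces flush. The x-coordinate of the shared face is 198 mm.

The spool's +x face and the staircase's −x face are both at x = 198 mm.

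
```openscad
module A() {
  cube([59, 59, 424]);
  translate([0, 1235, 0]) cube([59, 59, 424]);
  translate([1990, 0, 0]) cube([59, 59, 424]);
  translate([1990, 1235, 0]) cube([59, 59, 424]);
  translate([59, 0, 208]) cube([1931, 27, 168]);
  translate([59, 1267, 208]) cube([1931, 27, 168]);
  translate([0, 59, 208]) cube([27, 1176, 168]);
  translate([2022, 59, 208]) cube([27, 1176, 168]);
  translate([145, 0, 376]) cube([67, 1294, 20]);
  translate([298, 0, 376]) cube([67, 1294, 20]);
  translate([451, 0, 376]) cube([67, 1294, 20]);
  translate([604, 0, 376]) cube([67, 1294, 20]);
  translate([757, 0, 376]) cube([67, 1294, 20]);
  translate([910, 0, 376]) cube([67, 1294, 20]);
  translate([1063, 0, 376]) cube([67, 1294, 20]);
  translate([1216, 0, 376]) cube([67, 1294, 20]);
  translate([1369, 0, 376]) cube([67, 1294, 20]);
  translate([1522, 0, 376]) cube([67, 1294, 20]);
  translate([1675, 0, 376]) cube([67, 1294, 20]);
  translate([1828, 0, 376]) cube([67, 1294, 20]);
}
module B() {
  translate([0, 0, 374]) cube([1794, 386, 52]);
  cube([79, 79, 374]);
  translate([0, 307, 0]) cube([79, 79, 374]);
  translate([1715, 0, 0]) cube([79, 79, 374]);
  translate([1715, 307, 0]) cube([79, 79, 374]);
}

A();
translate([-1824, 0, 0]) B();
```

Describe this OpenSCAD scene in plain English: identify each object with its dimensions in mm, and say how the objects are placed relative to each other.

A is a bed frame 2049 mm long (x) by 1294 mm wide (y). Four 59×59 mm corner posts, 424 mm tall, at the corners of the footprint. Four rails of 27 mm thickness and 168 mm height run between adjacent posts with their undersides at z = 208 mm, their outer faces flush with the outside of the frame (the two x-running rails run between the posts' inner faces; the two y-running rails run between the posts' inner faces). 12 slats, each 67 mm wide (x) and 20 mm thick, lie across the top of the two x-running rails, running the full 1294 mm width of the frame in y; the slats are evenly spaced along x between the inner faces of the end posts with equal gaps (rounded down to the nearest mm) at the −x end and between each pair — any rounding remainder accumulates at the +x end.

B is a long wooden bench with a 1794 mm (x) × 386 mm (y) seat, 52 mm thick, its top surface 426 mm above the floor. Four 79 mm square legs at the seat corners, flush with the edges, run from z = 0 to the seat underside.

The bench is on the floor beside the bed frame on its −x side.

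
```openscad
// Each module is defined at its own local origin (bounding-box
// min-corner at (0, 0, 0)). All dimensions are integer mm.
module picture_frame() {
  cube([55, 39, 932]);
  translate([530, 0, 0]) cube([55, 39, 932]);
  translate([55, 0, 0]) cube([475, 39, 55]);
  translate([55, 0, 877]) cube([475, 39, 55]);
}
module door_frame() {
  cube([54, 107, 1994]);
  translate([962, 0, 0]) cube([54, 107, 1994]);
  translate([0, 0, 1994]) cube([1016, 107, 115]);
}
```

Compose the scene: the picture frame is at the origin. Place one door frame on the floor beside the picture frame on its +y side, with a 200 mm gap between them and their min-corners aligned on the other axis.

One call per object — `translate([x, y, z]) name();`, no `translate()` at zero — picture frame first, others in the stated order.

picture_frame();
translate([0, 239, 0]) door_frame();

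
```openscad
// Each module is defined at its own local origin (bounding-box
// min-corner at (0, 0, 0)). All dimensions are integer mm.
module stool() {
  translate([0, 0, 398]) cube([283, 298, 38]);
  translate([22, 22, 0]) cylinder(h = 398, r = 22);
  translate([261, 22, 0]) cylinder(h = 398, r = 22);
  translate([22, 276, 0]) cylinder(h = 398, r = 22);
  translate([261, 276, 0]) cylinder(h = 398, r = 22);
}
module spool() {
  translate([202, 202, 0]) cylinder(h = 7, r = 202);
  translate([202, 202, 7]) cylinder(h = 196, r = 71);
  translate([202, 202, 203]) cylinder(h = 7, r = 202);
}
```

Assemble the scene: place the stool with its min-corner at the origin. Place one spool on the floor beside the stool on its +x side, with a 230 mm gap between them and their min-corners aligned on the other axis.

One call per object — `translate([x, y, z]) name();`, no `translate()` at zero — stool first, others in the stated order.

stool();
translate([513, 0, 0]) spool();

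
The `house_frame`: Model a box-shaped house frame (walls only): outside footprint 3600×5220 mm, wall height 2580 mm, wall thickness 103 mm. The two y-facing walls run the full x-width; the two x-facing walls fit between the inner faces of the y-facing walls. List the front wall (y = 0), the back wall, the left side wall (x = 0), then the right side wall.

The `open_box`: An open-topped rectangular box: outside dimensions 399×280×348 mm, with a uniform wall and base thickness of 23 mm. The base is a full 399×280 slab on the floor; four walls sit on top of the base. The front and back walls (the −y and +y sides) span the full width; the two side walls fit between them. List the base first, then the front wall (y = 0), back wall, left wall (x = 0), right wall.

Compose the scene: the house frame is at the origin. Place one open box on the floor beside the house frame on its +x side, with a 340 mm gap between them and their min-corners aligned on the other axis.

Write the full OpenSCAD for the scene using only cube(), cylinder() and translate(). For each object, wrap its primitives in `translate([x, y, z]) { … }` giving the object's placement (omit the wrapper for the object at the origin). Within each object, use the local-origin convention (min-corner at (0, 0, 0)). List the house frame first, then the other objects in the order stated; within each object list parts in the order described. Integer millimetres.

cube([3600, 103, 2580]);
translate([0, 5117, 0]) cube([3600, 103, 2580]);
translate([0, 103, 0]) cube([103, 5014, 2580]);
translate([3497, 103, 0]) cube([103, 5014, 2580]);
translate([3940, 0, 0]) {
  cube([399, 280, 23]);
  translate([0, 0, 23]) cube([399, 23, 325]);
  translate([0, 257, 23]) cube([399, 23, 325]);
  translate([0, 23, 23]) cube([23, 234, 325]);
  translate([376, 23, 23]) cube([23, 234, 325]);
}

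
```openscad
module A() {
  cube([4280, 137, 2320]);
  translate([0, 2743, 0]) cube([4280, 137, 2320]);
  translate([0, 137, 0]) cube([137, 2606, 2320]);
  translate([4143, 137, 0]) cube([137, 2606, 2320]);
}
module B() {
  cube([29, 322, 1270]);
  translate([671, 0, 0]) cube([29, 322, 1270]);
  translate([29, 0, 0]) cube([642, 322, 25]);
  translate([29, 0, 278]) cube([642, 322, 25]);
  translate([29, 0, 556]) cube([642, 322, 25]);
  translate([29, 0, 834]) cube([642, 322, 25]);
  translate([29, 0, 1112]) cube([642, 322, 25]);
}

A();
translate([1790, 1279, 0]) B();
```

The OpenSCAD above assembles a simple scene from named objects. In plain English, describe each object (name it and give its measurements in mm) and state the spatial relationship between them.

A is a box-shaped house frame (walls only): outside footprint 4280×2880 mm, wall height 2320 mm, wall thickness 137 mm. The two y-facing walls run the full x-width; the two x-facing walls fit between the inner faces of the y-facing walls.

B is an open bookshelf. Two side panels, each 29 mm thick, 322 mm deep and 1270 mm tall, stand 700 mm apart (outside-to-outside). Between them sit 5 shelves, each 25 mm thick and 322 mm deep, spanning the full gap between the sides. The bottom shelf rests on the floor (its underside at z = 0) and the clear gap between one shelf's top and the next shelf's underside is 253 mm.

The bookshelf sits inside the house frame, centred.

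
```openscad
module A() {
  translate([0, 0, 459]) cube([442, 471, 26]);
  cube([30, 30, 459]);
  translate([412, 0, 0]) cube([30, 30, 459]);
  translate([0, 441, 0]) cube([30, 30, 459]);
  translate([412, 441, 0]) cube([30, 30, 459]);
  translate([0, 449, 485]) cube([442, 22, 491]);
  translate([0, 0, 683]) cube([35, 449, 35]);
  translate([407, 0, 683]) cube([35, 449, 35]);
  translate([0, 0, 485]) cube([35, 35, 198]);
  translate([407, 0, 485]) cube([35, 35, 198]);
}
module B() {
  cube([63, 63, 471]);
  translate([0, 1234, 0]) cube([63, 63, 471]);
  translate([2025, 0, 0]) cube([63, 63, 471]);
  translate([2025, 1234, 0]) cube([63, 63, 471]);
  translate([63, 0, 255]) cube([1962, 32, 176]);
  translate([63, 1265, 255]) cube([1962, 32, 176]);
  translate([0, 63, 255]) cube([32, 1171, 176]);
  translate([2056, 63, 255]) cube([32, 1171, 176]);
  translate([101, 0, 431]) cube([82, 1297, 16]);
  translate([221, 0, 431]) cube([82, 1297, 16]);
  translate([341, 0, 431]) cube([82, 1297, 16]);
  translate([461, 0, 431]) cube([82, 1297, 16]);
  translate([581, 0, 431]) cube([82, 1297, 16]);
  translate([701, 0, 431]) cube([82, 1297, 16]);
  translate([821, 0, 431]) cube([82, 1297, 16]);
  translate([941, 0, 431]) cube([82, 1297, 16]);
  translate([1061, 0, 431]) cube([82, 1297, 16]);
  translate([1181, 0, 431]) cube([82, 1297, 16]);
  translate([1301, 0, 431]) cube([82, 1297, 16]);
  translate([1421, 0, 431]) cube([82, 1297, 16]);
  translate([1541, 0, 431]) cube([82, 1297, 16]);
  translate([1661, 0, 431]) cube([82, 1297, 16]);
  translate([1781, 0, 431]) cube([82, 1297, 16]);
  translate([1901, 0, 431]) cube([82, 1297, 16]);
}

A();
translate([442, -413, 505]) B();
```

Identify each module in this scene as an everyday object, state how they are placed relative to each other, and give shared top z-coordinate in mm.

A is a chair. B is a bed frame. The bed frame is beside the chair with their tops flush at z = 976. The shared top z-coordinate is 976 mm.

Both tops at z = 976 mm.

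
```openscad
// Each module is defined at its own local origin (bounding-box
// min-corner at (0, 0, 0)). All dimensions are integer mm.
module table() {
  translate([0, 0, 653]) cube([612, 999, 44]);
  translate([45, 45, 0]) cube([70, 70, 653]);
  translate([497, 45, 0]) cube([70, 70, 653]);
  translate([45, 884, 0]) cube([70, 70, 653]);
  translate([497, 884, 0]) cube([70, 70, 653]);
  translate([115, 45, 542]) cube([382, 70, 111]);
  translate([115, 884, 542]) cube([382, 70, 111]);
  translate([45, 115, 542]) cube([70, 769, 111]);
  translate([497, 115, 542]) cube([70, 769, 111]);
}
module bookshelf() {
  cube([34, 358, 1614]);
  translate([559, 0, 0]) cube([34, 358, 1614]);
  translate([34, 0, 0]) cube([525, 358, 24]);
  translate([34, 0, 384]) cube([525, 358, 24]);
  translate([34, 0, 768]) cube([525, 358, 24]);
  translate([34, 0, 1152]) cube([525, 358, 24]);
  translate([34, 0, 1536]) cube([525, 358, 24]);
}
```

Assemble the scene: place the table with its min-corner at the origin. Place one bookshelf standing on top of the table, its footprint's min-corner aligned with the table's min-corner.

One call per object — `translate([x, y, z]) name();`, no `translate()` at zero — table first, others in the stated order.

table();
translate([0, 0, 697]) bookshelf();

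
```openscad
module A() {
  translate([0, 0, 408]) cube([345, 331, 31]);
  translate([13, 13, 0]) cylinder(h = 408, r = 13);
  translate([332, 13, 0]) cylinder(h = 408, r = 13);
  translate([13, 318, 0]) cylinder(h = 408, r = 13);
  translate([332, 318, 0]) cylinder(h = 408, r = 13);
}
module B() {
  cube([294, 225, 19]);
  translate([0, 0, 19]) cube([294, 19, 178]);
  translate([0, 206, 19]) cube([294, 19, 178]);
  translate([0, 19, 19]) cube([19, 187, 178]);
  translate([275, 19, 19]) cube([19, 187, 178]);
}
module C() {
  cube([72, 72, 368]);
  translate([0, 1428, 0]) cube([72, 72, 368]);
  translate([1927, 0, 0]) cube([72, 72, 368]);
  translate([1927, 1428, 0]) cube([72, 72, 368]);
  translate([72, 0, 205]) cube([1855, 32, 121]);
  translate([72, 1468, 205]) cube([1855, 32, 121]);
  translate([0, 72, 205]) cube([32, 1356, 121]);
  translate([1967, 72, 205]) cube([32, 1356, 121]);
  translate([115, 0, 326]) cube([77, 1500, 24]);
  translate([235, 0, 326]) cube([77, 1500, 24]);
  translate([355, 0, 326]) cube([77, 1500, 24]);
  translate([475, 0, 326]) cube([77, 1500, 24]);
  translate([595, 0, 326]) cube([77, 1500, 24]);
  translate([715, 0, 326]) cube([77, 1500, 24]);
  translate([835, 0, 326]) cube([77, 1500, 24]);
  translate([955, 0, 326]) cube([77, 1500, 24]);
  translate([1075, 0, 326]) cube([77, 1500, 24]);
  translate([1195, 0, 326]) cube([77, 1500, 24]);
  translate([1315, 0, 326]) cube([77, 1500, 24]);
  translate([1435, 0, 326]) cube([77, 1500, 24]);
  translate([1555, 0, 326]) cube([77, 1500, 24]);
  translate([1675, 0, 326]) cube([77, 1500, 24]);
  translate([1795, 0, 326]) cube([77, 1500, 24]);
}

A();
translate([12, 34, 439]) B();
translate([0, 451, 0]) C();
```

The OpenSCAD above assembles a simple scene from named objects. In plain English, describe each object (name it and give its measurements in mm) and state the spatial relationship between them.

A is a four-legged stool. The seat is a 345×331×31 mm slab whose top surface is at z = 439 mm; four round legs, each 26 mm in diameter, run from the floor (z = 0) to the underside of the seat, each leg's axis is inset half a diameter from the nearest pair of seat edges (so the leg's bounding box is flush with the corner).

B is an open storage box with external size 294×225×197 mm and wall thickness 19 mm (the base is also 19 mm thick). The base covers the whole footprint; the four walls stand on the base, with the y-facing walls full-width and the x-facing walls fitting between their inner faces.

C is a bed frame 1999 mm long (x) by 1500 mm wide (y). Four 72×72 mm corner posts, 368 mm tall, at the corners of the footprint. Four rails of 32 mm thickness and 121 mm height run between adjacent posts with their undersides at z = 205 mm, their outer faces flush with the outside of the frame (the two x-running rails run between the posts' inner faces; the two y-running rails run between the posts' inner faces). 15 slats, each 77 mm wide (x) and 24 mm thick, lie across the top of the two x-running rails, running the full 1500 mm width of the frame in y; the slats are evenly spaced along x between the inner faces of the end posts with equal gaps (rounded down to the nearest mm) at the −x end and between each pair — any rounding remainder accumulates at the +x end.

The open box is on top of the stool. The bed frame is on the floor beside the stool on its +y side.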